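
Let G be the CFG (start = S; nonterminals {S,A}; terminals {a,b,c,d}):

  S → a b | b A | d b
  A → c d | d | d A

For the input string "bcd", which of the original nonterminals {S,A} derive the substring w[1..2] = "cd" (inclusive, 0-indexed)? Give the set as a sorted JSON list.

CNF form of G:
  S -> T1 T3 | T2 T3 | T3 A
  A -> T0 T1 | T1 A | d
  T0 -> c
  T1 -> d
  T2 -> a
  T3 -> b

CYK table (by increasing span), restricted to cells inside w[1..2]:
  [1..1]={T0}  "c"  orig:{}
  [2..2]={A,T1}  "d"  orig:{A}
  [1..2]={A}  "cd"

Original NTs in T[1,2] deriving "cd": ["A"]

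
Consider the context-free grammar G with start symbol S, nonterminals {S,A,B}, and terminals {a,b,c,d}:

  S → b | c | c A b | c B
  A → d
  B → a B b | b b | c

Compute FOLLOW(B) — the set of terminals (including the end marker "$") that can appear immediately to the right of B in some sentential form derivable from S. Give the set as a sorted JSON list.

Compute FIRST by fixpoint:
[1]
  A via A→d: +{d}
  B via B→a B b: +{a}
  B via B→b b: +{b}
  B via B→c: +{c}
  S via S→b: +{b}
  S via S→c: +{c}
  FIRST(S)={b,c}  FIRST(A)={d}  FIRST(B)={a,b,c}
[2] — fixpoint
  FIRST(S)={b,c}  FIRST(A)={d}  FIRST(B)={a,b,c}

FOLLOW iteration:
initialize: $ ∈ FOLLOW(S)
iter 1:
  B→a B b: FOLLOW(B) ⊇ FIRST(b) = {b}; new: +{b}
  S→c A b: FOLLOW(A) ⊇ FIRST(b) = {b}; new: +{b}
  S→c B: FOLLOW(B) ⊇ FOLLOW(S) ⊇ {$}; new: +{$}
  FOLLOW[S]={$}  FOLLOW[A]={b}  FOLLOW[B]={$,b}
iter 2: (no change)
  FOLLOW[S]={$}  FOLLOW[A]={b}  FOLLOW[B]={$,b}

FOLLOW(B) = ["$", "b"]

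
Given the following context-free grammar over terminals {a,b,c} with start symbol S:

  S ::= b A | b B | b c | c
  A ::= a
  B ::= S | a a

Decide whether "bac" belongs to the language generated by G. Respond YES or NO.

CNF form of G:
  S -> T1 A | T1 B | T1 T2 | c
  A -> a
  B -> T0 T0 | T1 A | T1 B | T1 T2 | c
  T0 -> a
  T1 -> b
  T2 -> c

Fill CYK table bottom-up:
  T[0,0] 'b' = {T1}  orig:{}
  T[1,1] 'a' = {A,T0}  orig:{A}
  T[2,2] 'c' = {B,S,T2}  orig:{B,S}
  T[0,1] 'ba' = {B,S}
  T[1,2] 'ac' = ∅
  T[0,2] 'bac' = ∅

S ∉ T[0,2] ⇒ NO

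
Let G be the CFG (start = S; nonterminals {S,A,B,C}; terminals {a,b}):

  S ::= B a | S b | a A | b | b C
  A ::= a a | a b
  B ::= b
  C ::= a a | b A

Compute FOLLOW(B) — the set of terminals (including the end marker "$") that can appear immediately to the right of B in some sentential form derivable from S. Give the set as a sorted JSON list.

FIRST sets, iterate to fixpoint:
pass 1:
  A via A→a a: +{a}
  B via B→b: +{b}
  C via C→a a: +{a}
  C via C→b A: +{b}
  S via S→B a: +{b}
  S via S→a A: +{a}
  FIRST[S]={a,b}  FIRST[A]={a}  FIRST[B]={b}  FIRST[C]={a,b}
pass 2: done
  FIRST[S]={a,b}  FIRST[A]={a}  FIRST[B]={b}  FIRST[C]={a,b}

FOLLOW sets:
FOLLOW(S) := {$}
pass 1:
  S→B a: FOLLOW(B) ⊇ FIRST(a) = {a}; new: +{a}
  S→S b: FOLLOW(S) ⊇ FIRST(b) = {b}; new: +{b}
  S→a A: FOLLOW(A) ⊇ FOLLOW(S) ⊇ {$,b}; new: +{$,b}
  S→b C: FOLLOW(C) ⊇ FOLLOW(S) ⊇ {$,b}; new: +{$,b}
  FOLLOW(S)={$,b}  FOLLOW(A)={$,b}  FOLLOW(B)={a}  FOLLOW(C)={$,b}
pass 2: done
  FOLLOW(S)={$,b}  FOLLOW(A)={$,b}  FOLLOW(B)={a}  FOLLOW(C)={$,b}

FOLLOW(B) = ["a"]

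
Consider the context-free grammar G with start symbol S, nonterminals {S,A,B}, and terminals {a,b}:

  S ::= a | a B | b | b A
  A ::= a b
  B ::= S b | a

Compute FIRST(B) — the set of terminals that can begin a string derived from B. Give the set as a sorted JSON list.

Compute FIRST by fixpoint:
pass 1:
  A via A→a b: +{a}
  B via B→a: +{a}
  S via S→a: +{a}
  S via S→b: +{b}
  S: {a,b}  A: {a}  B: {a}
pass 2:
  B via B→S b: +{b}
  S: {a,b}  A: {a}  B: {a,b}
pass 3: done
  S: {a,b}  A: {a}  B: {a,b}

FIRST(B) = ["a", "b"]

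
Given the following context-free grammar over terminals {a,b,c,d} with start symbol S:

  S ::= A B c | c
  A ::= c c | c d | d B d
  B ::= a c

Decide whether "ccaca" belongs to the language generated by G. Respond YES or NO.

Convert to CNF:
  S -> A X4 | c
  A -> T0 T0 | T0 T1 | T1 X3
  B -> T2 T0
  T0 -> c
  T1 -> d
  T2 -> a
  X3 -> B T1
  X4 -> B T0

CYK table (by increasing span):
  [0..0]={S,T0}  "c"  orig:{S}
  [1..1]={S,T0}  "c"  orig:{S}
  [2..2]={T2}  "a"  orig:{}
  [3..3]={S,T0}  "c"  orig:{S}
  [4..4]={T2}  "a"  orig:{}
  [0..1]={A}  "cc"
  [1..2]=∅  "ca"
  [2..3]={B}  "ac"
  [3..4]=∅  "ca"
  [0..2]=∅  "cca"
  [1..3]=∅  "cac"
  [2..4]=∅  "aca"
  [0..3]=∅  "ccac"
  [1..4]=∅  "caca"
  [0..4]=∅  "ccaca"

S ∉ T[0,4] ⇒ NO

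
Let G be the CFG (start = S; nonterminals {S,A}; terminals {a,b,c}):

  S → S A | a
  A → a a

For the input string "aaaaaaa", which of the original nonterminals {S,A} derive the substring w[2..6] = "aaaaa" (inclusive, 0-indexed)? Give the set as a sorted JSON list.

Convert to CNF:
  S -> S A | a
  A -> T0 T0
  T0 -> a

CYK fill — only the sub-triangle for w[2..6]:
  T[2,2] 'a' = {S,T0}  orig:{S}
  T[3,3] 'a' = {S,T0}  orig:{S}
  T[4,4] 'a' = {S,T0}  orig:{S}
  T[5,5] 'a' = {S,T0}  orig:{S}
  T[6,6] 'a' = {S,T0}  orig:{S}
  T[2,3] 'aa' = {A}
  T[3,4] 'aa' = {A}
  T[4,5] 'aa' = {A}
  T[5,6] 'aa' = {A}
  T[2,4] 'aaa' = {S}
  T[3,5] 'aaa' = {S}
  T[4,6] 'aaa' = {S}
  T[2,5] 'aaaa' = ∅
  T[3,6] 'aaaa' = ∅
  T[2,6] 'aaaaa' = {S}

Original NTs in T[2,6] deriving "aaaaa": ["S"]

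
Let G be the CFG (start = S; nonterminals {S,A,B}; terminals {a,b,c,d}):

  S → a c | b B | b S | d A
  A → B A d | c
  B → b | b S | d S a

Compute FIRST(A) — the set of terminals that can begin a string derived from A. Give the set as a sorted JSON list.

FIRST iteration:
iter 1:
  A via A→c: +{c}
  B via B→b: +{b}
  B via B→d S a: +{d}
  S via S→a c: +{a}
  S via S→b B: +{b}
  S via S→d A: +{d}
  FIRST[S]={a,b,d}  FIRST[A]={c}  FIRST[B]={b,d}
iter 2:
  A via A→B A d: +{b,d}
  FIRST[S]={a,b,d}  FIRST[A]={b,c,d}  FIRST[B]={b,d}
iter 3: — fixpoint
  FIRST[S]={a,b,d}  FIRST[A]={b,c,d}  FIRST[B]={b,d}

FIRST(A) = ["b", "c", "d"]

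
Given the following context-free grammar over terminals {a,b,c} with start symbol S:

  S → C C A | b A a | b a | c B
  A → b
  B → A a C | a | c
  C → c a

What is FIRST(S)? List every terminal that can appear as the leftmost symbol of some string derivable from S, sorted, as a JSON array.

Compute FIRST by fixpoint:
iter 1:
  A via A→b: +{b}
  B via B→A a C: +{b}
  B via B→a: +{a}
  B via B→c: +{c}
  C via C→c a: +{c}
  S via S→C C A: +{c}
  S via S→b A a: +{b}
  FIRST(S)={b,c}  FIRST(A)={b}  FIRST(B)={a,b,c}  FIRST(C)={c}
iter 2: (no change)
  FIRST(S)={b,c}  FIRST(A)={b}  FIRST(B)={a,b,c}  FIRST(C)={c}

FIRST(S) = ["b", "c"]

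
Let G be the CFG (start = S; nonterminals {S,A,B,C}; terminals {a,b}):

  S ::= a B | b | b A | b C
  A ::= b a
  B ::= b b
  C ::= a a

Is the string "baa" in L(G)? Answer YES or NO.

Convert to CNF:
  S -> T0 A | T0 C | T1 B | b
  A -> T0 T1
  B -> T0 T0
  C -> T1 T1
  T0 -> b
  T1 -> a

Fill CYK table bottom-up:
  [0..0]={S,T0}  "b"  orig:{S}
  [1..1]={T1}  "a"  orig:{}
  [2..2]={T1}  "a"  orig:{}
  [0..1]={A}  "ba"
  [1..2]={C}  "aa"
  [0..2]={S}  "baa"

S ∈ T[0,2] ⇒ YES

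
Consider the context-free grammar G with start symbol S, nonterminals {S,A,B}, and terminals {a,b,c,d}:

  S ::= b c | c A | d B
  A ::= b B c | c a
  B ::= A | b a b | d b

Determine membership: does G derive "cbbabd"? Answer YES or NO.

CNF form of G:
  S -> T0 T1 | T1 A | T3 B
  A -> T0 X4 | T1 T2
  B -> T0 X5 | T0 X6 | T1 T2 | T3 T0
  T0 -> b
  T1 -> c
  T2 -> a
  T3 -> d
  X4 -> B T1
  X5 -> B T1
  X6 -> T2 T0

Fill CYK table bottom-up:
  [0..0]={T1}  "c"  orig:{}
  [1..1]={T0}  "b"  orig:{}
  [2..2]={T0}  "b"  orig:{}
  [3..3]={T2}  "a"  orig:{}
  [4..4]={T0}  "b"  orig:{}
  [5..5]={T3}  "d"  orig:{}
  [0..1]=∅  "cb"
  [1..2]=∅  "bb"
  [2..3]=∅  "ba"
  [3..4]={X6}  "ab"  orig:{}
  [4..5]=∅  "bd"
  [0..2]=∅  "cbb"
  [1..3]=∅  "bba"
  [2..4]={B}  "bab"
  [3..5]=∅  "abd"
  [0..3]=∅  "cbba"
  [1..4]=∅  "bbab"
  [2..5]=∅  "babd"
  [0..4]=∅  "cbbab"
  [1..5]=∅  "bbabd"
  [0..5]=∅  "cbbabd"

S ∉ T[0,5] ⇒ NO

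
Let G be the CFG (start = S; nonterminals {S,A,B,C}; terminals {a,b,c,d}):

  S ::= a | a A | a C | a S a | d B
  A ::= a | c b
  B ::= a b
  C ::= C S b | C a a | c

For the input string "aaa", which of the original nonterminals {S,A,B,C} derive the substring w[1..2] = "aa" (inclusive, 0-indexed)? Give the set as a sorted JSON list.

CNF form of G:
  S -> T2 A | T2 C | T2 X6 | T3 B | a
  A -> T0 T1 | a
  B -> T2 T1
  C -> C X4 | C X5 | c
  T0 -> c
  T1 -> b
  T2 -> a
  T3 -> d
  X4 -> S T1
  X5 -> T2 T2
  X6 -> S T2

Fill CYK table bottom-up — only the sub-triangle for w[1..2]:
  [1..1]={A,S,T2}  "a"  orig:{A,S}
  [2..2]={A,S,T2}  "a"  orig:{A,S}
  [1..2]={S,X5,X6}  "aa"  orig:{S}

Original NTs in T[1,2] deriving "aa": ["S"]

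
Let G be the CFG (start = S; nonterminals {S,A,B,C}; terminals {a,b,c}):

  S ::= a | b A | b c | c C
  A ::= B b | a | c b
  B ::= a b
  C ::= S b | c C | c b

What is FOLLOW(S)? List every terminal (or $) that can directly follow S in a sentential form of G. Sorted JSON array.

Compute FIRST by fixpoint:
iter 1:
  A via A→a: +{a}
  A via A→c b: +{c}
  B via B→a b: +{a}
  C via C→c C: +{c}
  S via S→a: +{a}
  S via S→b A: +{b}
  S via S→c C: +{c}
  S: {a,b,c}  A: {a,c}  B: {a}  C: {c}
iter 2:
  C via C→S b: +{a,b}
  S: {a,b,c}  A: {a,c}  B: {a}  C: {a,b,c}
iter 3: (stable)
  S: {a,b,c}  A: {a,c}  B: {a}  C: {a,b,c}

FOLLOW sets:
initialize: $ ∈ FOLLOW(S)
round 1:
  A→B b: FOLLOW(B) ⊇ FIRST(b) = {b}; new: +{b}
  C→S b: FOLLOW(S) ⊇ FIRST(b) = {b}; new: +{b}
  S→b A: FOLLOW(A) ⊇ FOLLOW(S) ⊇ {$,b}; new: +{$,b}
  S→c C: FOLLOW(C) ⊇ FOLLOW(S) ⊇ {$,b}; new: +{$,b}
  FOLLOW(S)={$,b}  FOLLOW(A)={$,b}  FOLLOW(B)={b}  FOLLOW(C)={$,b}
round 2: done
  FOLLOW(S)={$,b}  FOLLOW(A)={$,b}  FOLLOW(B)={b}  FOLLOW(C)={$,b}

FOLLOW(S) = ["$", "b"]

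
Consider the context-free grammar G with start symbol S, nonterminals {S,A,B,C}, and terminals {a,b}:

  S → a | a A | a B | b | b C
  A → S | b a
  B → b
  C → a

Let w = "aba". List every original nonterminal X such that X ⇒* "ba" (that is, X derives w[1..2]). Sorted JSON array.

Convert to CNF:
  S -> T0 A | T0 B | T1 C | a | b
  A -> T0 A | T0 B | T1 C | T1 T0 | a | b
  B -> b
  C -> a
  T0 -> a
  T1 -> b

CYK fill (cells [i..j] with 1 ≤ i ≤ j ≤ 2 only):
  T[1,1] 'b' = {A,B,S,T1}  orig:{A,B,S}
  T[2,2] 'a' = {A,C,S,T0}  orig:{A,C,S}
  T[1,2] 'ba' = {A,S}

Original NTs in T[1,2] deriving "ba": ["A", "S"]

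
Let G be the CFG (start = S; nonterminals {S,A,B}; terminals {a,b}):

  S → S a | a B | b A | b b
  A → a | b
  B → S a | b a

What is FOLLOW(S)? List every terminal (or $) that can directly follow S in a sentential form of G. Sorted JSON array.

Compute FIRST by fixpoint:
round 1:
  A via A→a: +{a}
  A via A→b: +{b}
  B via B→b a: +{b}
  S via S→a B: +{a}
  S via S→b A: +{b}
  S: {a,b}  A: {a,b}  B: {b}
round 2:
  B via B→S a: +{a}
  S: {a,b}  A: {a,b}  B: {a,b}
round 3: (stable)
  S: {a,b}  A: {a,b}  B: {a,b}

FOLLOW iteration:
FOLLOW(S) := {$}
iter 1:
  B→S a: FOLLOW(S) ⊇ FIRST(a) = {a}; new: +{a}
  S→a B: FOLLOW(B) ⊇ FOLLOW(S) ⊇ {$,a}; new: +{$,a}
  S→b A: FOLLOW(A) ⊇ FOLLOW(S) ⊇ {$,a}; new: +{$,a}
  S: {$,a}  A: {$,a}  B: {$,a}
iter 2: done
  S: {$,a}  A: {$,a}  B: {$,a}

FOLLOW(S) = ["$", "a"]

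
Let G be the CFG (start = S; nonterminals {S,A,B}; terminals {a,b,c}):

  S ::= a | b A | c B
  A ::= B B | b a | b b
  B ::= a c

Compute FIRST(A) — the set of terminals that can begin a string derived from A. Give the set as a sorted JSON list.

Compute FIRST by fixpoint:
pass 1:
  A via A→b a: +{b}
  B via B→a c: +{a}
  S via S→a: +{a}
  S via S→b A: +{b}
  S via S→c B: +{c}
  FIRST(S)={a,b,c}  FIRST(A)={b}  FIRST(B)={a}
pass 2:
  A via A→B B: +{a}
  FIRST(S)={a,b,c}  FIRST(A)={a,b}  FIRST(B)={a}
pass 3: done
  FIRST(S)={a,b,c}  FIRST(A)={a,b}  FIRST(B)={a}

FIRST(A) = ["a", "b"]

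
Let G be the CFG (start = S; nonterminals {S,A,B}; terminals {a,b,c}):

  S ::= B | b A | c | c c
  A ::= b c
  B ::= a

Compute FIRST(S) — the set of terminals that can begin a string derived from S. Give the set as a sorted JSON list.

FIRST iteration:
[1]
  A via A→b c: +{b}
  B via B→a: +{a}
  S via S→B: +{a}
  S via S→b A: +{b}
  S via S→c: +{c}
  S: {a,b,c}  A: {b}  B: {a}
[2] (no change)
  S: {a,b,c}  A: {b}  B: {a}

FIRST(S) = ["a", "b", "c"]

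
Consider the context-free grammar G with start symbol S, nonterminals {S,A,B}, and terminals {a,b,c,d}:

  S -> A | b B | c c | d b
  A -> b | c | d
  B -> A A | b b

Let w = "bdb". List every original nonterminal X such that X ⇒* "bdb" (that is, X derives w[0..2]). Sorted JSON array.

CNF form of G:
  S -> T0 B | T1 T1 | T2 T0 | b | c | d
  A -> b | c | d
  B -> A A | T0 T0
  T0 -> b
  T1 -> c
  T2 -> d

Fill CYK table bottom-up (cells [i..j] with 0 ≤ i ≤ j ≤ 2 only):
  cell(0,0) b: {A,S,T0}  orig:{A,S}
  cell(1,1) d: {A,S,T2}  orig:{A,S}
  cell(2,2) b: {A,S,T0}  orig:{A,S}
  cell(0,1) bd: {B}
  cell(1,2) db: {B,S}
  cell(0,2) bdb: {S}

Original NTs in T[0,2] deriving "bdb": ["S"]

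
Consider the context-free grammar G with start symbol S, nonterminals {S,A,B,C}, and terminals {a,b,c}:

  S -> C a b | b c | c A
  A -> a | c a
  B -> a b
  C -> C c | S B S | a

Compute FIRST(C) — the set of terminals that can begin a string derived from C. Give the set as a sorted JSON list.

FIRST sets, iterate to fixpoint:
iter 1:
  A via A→a: +{a}
  A via A→c a: +{c}
  B via B→a b: +{a}
  C via C→a: +{a}
  S via S→C a b: +{a}
  S via S→b c: +{b}
  S via S→c A: +{c}
  FIRST(S)={a,b,c}  FIRST(A)={a,c}  FIRST(B)={a}  FIRST(C)={a}
iter 2:
  C via C→S B S: +{b,c}
  FIRST(S)={a,b,c}  FIRST(A)={a,c}  FIRST(B)={a}  FIRST(C)={a,b,c}
iter 3: (no change)
  FIRST(S)={a,b,c}  FIRST(A)={a,c}  FIRST(B)={a}  FIRST(C)={a,b,c}

FIRST(C) = ["a", "b", "c"]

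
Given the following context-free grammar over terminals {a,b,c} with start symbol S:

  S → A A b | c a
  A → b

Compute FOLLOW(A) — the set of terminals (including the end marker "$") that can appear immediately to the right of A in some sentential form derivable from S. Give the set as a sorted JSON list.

Compute FIRST by fixpoint:
pass 1:
  A via A→b: +{b}
  S via S→A A b: +{b}
  S via S→c a: +{c}
  FIRST(S)={b,c}  FIRST(A)={b}
pass 2: (no change)
  FIRST(S)={b,c}  FIRST(A)={b}

FOLLOW iteration:
FOLLOW(S) := {$}
iter 1:
  S→A A b: FOLLOW(A) ⊇ FIRST(A) = {b}; new: +{b}
  FOLLOW[S]={$}  FOLLOW[A]={b}
iter 2: — fixpoint
  FOLLOW[S]={$}  FOLLOW[A]={b}

FOLLOW(A) = ["b"]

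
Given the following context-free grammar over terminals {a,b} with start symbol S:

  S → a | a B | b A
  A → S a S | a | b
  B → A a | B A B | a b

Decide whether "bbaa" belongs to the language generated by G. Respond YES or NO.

CNF form of G:
  S -> T0 B | T1 A | a
  A -> S X2 | a | b
  B -> A T0 | B X3 | T0 T1
  T0 -> a
  T1 -> b
  X2 -> T0 S
  X3 -> A B

CYK fill:
  [0..0]={A,T1}  "b"  orig:{A}
  [1..1]={A,T1}  "b"  orig:{A}
  [2..2]={A,S,T0}  "a"  orig:{A,S}
  [3..3]={A,S,T0}  "a"  orig:{A,S}
  [0..1]={S}  "bb"
  [1..2]={B,S}  "ba"
  [2..3]={B,X2}  "aa"  orig:{B}
  [0..2]={X3}  "bba"  orig:{}
  [1..3]={X3}  "baa"  orig:{}
  [0..3]={A}  "bbaa"

S ∉ T[0,3] ⇒ NO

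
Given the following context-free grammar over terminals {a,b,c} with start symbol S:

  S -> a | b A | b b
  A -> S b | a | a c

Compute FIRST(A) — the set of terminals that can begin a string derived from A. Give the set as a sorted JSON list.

FIRST iteration:
pass 1:
  A via A→a: +{a}
  S via S→a: +{a}
  S via S→b A: +{b}
  FIRST[S]={a,b}  FIRST[A]={a}
pass 2:
  A via A→S b: +{b}
  FIRST[S]={a,b}  FIRST[A]={a,b}
pass 3: — fixpoint
  FIRST[S]={a,b}  FIRST[A]={a,b}

FIRST(A) = ["a", "b"]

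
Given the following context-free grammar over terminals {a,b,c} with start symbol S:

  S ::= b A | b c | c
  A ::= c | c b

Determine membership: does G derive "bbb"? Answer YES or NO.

CNF form of G:
  S -> T1 A | T1 T0 | c
  A -> T0 T1 | c
  T0 -> c
  T1 -> b

CYK fill:
  T[0,0] 'b' = {T1}  orig:{}
  T[1,1] 'b' = {T1}  orig:{}
  T[2,2] 'b' = {T1}  orig:{}
  T[0,1] 'bb' = ∅
  T[1,2] 'bb' = ∅
  T[0,2] 'bbb' = ∅

S ∉ T[0,2] ⇒ NO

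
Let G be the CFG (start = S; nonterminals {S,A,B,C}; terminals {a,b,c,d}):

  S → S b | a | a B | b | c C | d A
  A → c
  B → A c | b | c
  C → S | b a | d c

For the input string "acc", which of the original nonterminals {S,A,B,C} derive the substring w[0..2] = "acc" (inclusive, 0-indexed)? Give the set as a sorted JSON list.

CNF form of G:
  S -> S T1 | T0 C | T2 B | T3 A | a | b
  A -> c
  B -> A T0 | b | c
  C -> S T1 | T0 C | T1 T2 | T2 B | T3 A | T3 T0 | a | b
  T0 -> c
  T1 -> b
  T2 -> a
  T3 -> d

Fill CYK table bottom-up, restricted to cells inside w[0..2]:
  [0..0]={C,S,T2}  "a"  orig:{C,S}
  [1..1]={A,B,T0}  "c"  orig:{A,B}
  [2..2]={A,B,T0}  "c"  orig:{A,B}
  [0..1]={C,S}  "ac"
  [1..2]={B}  "cc"
  [0..2]={C,S}  "acc"

Original NTs in T[0,2] deriving "acc": ["C", "S"]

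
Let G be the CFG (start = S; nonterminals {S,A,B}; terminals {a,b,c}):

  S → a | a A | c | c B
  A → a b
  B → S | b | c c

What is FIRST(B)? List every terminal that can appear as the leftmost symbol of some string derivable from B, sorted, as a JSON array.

FIRST sets, iterate to fixpoint:
iter 1:
  A via A→a b: +{a}
  B via B→b: +{b}
  B via B→c c: +{c}
  S via S→a: +{a}
  S via S→c: +{c}
  FIRST(S)={a,c}  FIRST(A)={a}  FIRST(B)={b,c}
iter 2:
  B via B→S: +{a}
  FIRST(S)={a,c}  FIRST(A)={a}  FIRST(B)={a,b,c}
iter 3: (stable)
  FIRST(S)={a,c}  FIRST(A)={a}  FIRST(B)={a,b,c}

FIRST(B) = ["a", "b", "c"]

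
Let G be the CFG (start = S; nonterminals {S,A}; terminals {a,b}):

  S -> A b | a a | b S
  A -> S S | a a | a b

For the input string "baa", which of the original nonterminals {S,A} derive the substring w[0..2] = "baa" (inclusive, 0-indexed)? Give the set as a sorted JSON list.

CNF form of G:
  S -> A T1 | T0 T0 | T1 S
  A -> S S | T0 T0 | T0 T1
  T0 -> a
  T1 -> b

CYK table (by increasing span) (cells [i..j] with 0 ≤ i ≤ j ≤ 2 only):
  cell(0,0) b: {T1}  orig:{}
  cell(1,1) a: {T0}  orig:{}
  cell(2,2) a: {T0}  orig:{}
  cell(0,1) ba: ∅
  cell(1,2) aa: {A,S}
  cell(0,2) baa: {S}

Original NTs in T[0,2] deriving "baa": ["S"]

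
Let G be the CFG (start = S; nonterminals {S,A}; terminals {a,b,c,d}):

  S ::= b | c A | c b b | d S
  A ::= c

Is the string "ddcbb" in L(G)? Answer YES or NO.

CNF form of G:
  S -> T0 A | T0 X3 | T2 S | b
  A -> c
  T0 -> c
  T1 -> b
  T2 -> d
  X3 -> T1 T1

CYK fill:
  [0..0]={T2}  "d"  orig:{}
  [1..1]={T2}  "d"  orig:{}
  [2..2]={A,T0}  "c"  orig:{A}
  [3..3]={S,T1}  "b"  orig:{S}
  [4..4]={S,T1}  "b"  orig:{S}
  [0..1]=∅  "dd"
  [1..2]=∅  "dc"
  [2..3]=∅  "cb"
  [3..4]={X3}  "bb"  orig:{}
  [0..2]=∅  "ddc"
  [1..3]=∅  "dcb"
  [2..4]={S}  "cbb"
  [0..3]=∅  "ddcb"
  [1..4]={S}  "dcbb"
  [0..4]={S}  "ddcbb"

S ∈ T[0,4] ⇒ YES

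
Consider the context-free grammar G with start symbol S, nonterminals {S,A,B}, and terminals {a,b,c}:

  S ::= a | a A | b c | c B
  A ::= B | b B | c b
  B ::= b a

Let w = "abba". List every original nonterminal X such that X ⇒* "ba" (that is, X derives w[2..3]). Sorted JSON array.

CNF form of G:
  S -> T0 T2 | T1 A | T2 B | a
  A -> T0 B | T0 T1 | T2 T0
  B -> T0 T1
  T0 -> b
  T1 -> a
  T2 -> c

CYK fill (cells [i..j] with 2 ≤ i ≤ j ≤ 3 only):
  T[2,2] 'b' = {T0}  orig:{}
  T[3,3] 'a' = {S,T1}  orig:{S}
  T[2,3] 'ba' = {A,B}

Original NTs in T[2,3] deriving "ba": ["A", "B"]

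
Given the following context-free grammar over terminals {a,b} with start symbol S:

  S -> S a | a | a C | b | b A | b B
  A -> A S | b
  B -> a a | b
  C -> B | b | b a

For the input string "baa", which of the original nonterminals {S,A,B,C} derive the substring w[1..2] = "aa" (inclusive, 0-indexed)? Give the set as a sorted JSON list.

CNF form of G:
  S -> S T0 | T0 C | T1 A | T1 B | a | b
  A -> A S | b
  B -> T0 T0 | b
  C -> T0 T0 | T1 T0 | b
  T0 -> a
  T1 -> b

CYK fill, restricted to cells inside w[1..2]:
  [1..1]={S,T0}  "a"  orig:{S}
  [2..2]={S,T0}  "a"  orig:{S}
  [1..2]={B,C,S}  "aa"

Original NTs in T[1,2] deriving "aa": ["B", "C", "S"]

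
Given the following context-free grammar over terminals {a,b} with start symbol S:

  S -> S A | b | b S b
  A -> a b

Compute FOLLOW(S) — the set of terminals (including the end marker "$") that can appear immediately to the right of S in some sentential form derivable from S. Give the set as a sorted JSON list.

FIRST iteration:
[1]
  A via A→a b: +{a}
  S via S→b: +{b}
  S: {b}  A: {a}
[2] done
  S: {b}  A: {a}

FOLLOW iteration:
initialize: $ ∈ FOLLOW(S)
iter 1:
  S→S A: FOLLOW(S) ⊇ FIRST(A) = {a}; new: +{a}
  S→S A: FOLLOW(A) ⊇ FOLLOW(S) ⊇ {$,a}; new: +{$,a}
  S→b S b: FOLLOW(S) ⊇ FIRST(b) = {b}; new: +{b}
  S: {$,a,b}  A: {$,a}
iter 2:
  S→S A: FOLLOW(A) ⊇ FOLLOW(S) ⊇ {$,a,b}; new: +{b}
  S: {$,a,b}  A: {$,a,b}
iter 3: (stable)
  S: {$,a,b}  A: {$,a,b}

FOLLOW(S) = ["$", "a", "b"]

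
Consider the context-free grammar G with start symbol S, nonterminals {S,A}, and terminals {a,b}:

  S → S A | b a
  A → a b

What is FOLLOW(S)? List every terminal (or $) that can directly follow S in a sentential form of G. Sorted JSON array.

FIRST sets, iterate to fixpoint:
pass 1:
  A via A→a b: +{a}
  S via S→b a: +{b}
  FIRST(S)={b}  FIRST(A)={a}
pass 2: (stable)
  FIRST(S)={b}  FIRST(A)={a}

FOLLOW iteration:
seed FOLLOW(S) with $
round 1:
  S→S A: FOLLOW(S) ⊇ FIRST(A) = {a}; new: +{a}
  S→S A: FOLLOW(A) ⊇ FOLLOW(S) ⊇ {$,a}; new: +{$,a}
  S: {$,a}  A: {$,a}
round 2: (no change)
  S: {$,a}  A: {$,a}

FOLLOW(S) = ["$", "a"]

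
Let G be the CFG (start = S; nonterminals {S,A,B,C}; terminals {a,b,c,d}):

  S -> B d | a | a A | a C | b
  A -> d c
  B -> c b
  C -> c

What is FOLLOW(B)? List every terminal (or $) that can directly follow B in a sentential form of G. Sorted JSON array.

Compute FIRST by fixpoint:
pass 1:
  A via A→d c: +{d}
  B via B→c b: +{c}
  C via C→c: +{c}
  S via S→B d: +{c}
  S via S→a: +{a}
  S via S→b: +{b}
  FIRST[S]={a,b,c}  FIRST[A]={d}  FIRST[B]={c}  FIRST[C]={c}
pass 2: — fixpoint
  FIRST[S]={a,b,c}  FIRST[A]={d}  FIRST[B]={c}  FIRST[C]={c}

FOLLOW sets:
FOLLOW(S) := {$}
pass 1:
  S→B d: FOLLOW(B) ⊇ FIRST(d) = {d}; new: +{d}
  S→a A: FOLLOW(A) ⊇ FOLLOW(S) ⊇ {$}; new: +{$}
  S→a C: FOLLOW(C) ⊇ FOLLOW(S) ⊇ {$}; new: +{$}
  FOLLOW[S]={$}  FOLLOW[A]={$}  FOLLOW[B]={d}  FOLLOW[C]={$}
pass 2: (no change)
  FOLLOW[S]={$}  FOLLOW[A]={$}  FOLLOW[B]={d}  FOLLOW[C]={$}

FOLLOW(B) = ["d"]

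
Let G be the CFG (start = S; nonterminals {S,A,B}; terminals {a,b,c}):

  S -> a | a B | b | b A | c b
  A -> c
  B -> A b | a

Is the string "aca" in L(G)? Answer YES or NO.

CNF form of G:
  S -> T0 A | T1 B | T2 T0 | a | b
  A -> c
  B -> A T0 | a
  T0 -> b
  T1 -> a
  T2 -> c

Fill CYK table bottom-up:
  [0..0]={B,S,T1}  "a"  orig:{B,S}
  [1..1]={A,T2}  "c"  orig:{A}
  [2..2]={B,S,T1}  "a"  orig:{B,S}
  [0..1]=∅  "ac"
  [1..2]=∅  "ca"
  [0..2]=∅  "aca"

S ∉ T[0,2] ⇒ NO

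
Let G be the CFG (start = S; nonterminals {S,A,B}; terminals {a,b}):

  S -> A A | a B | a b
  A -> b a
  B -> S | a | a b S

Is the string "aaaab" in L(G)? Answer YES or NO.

Convert to CNF:
  S -> A A | T1 B | T1 T0
  A -> T0 T1
  B -> A A | T1 B | T1 T0 | T1 X2 | a
  T0 -> b
  T1 -> a
  X2 -> T0 S

CYK table (by increasing span):
  cell(0,0) a: {B,T1}  orig:{B}
  cell(1,1) a: {B,T1}  orig:{B}
  cell(2,2) a: {B,T1}  orig:{B}
  cell(3,3) a: {B,T1}  orig:{B}
  cell(4,4) b: {T0}  orig:{}
  cell(0,1) aa: {B,S}
  cell(1,2) aa: {B,S}
  cell(2,3) aa: {B,S}
  cell(3,4) ab: {B,S}
  cell(0,2) aaa: {B,S}
  cell(1,3) aaa: {B,S}
  cell(2,4) aab: {B,S}
  cell(0,3) aaaa: {B,S}
  cell(1,4) aaab: {B,S}
  cell(0,4) aaaab: {B,S}

S ∈ T[0,4] ⇒ YES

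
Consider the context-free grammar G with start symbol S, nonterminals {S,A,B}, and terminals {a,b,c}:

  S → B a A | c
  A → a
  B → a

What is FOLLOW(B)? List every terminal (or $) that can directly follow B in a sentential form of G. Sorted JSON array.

Compute FIRST by fixpoint:
iter 1:
  A via A→a: +{a}
  B via B→a: +{a}
  S via S→B a A: +{a}
  S via S→c: +{c}
  FIRST(S)={a,c}  FIRST(A)={a}  FIRST(B)={a}
iter 2: done
  FIRST(S)={a,c}  FIRST(A)={a}  FIRST(B)={a}

FOLLOW iteration:
initialize: $ ∈ FOLLOW(S)
iter 1:
  S→B a A: FOLLOW(B) ⊇ FIRST(a) = {a}; new: +{a}
  S→B a A: FOLLOW(A) ⊇ FOLLOW(S) ⊇ {$}; new: +{$}
  S: {$}  A: {$}  B: {a}
iter 2: (no change)
  S: {$}  A: {$}  B: {a}

FOLLOW(B) = ["a"]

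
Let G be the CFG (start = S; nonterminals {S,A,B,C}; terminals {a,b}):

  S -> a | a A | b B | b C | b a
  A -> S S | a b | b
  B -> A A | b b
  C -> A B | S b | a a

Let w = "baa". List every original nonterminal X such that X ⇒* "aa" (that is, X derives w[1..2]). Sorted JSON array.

Convert to CNF:
  S -> T0 A | T1 B | T1 C | T1 T0 | a
  A -> S S | T0 T1 | b
  B -> A A | T1 T1
  C -> A B | S T1 | T0 T0
  T0 -> a
  T1 -> b

CYK fill, restricted to cells inside w[1..2]:
  cell(1,1) a: {S,T0}  orig:{S}
  cell(2,2) a: {S,T0}  orig:{S}
  cell(1,2) aa: {A,C}

Original NTs in T[1,2] deriving "aa": ["A", "C"]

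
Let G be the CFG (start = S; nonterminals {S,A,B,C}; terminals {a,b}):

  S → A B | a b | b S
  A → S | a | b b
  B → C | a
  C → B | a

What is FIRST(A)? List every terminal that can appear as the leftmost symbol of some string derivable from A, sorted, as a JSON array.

Compute FIRST by fixpoint:
[1]
  A via A→a: +{a}
  A via A→b b: +{b}
  B via B→a: +{a}
  C via C→B: +{a}
  S via S→A B: +{a,b}
  S: {a,b}  A: {a,b}  B: {a}  C: {a}
[2] done
  S: {a,b}  A: {a,b}  B: {a}  C: {a}

FIRST(A) = ["a", "b"]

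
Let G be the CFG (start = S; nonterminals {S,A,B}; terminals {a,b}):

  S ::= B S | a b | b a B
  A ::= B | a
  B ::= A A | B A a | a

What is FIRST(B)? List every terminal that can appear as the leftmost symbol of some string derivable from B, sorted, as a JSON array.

FIRST iteration:
pass 1:
  A via A→a: +{a}
  B via B→A A: +{a}
  S via S→B S: +{a}
  S via S→b a B: +{b}
  S: {a,b}  A: {a}  B: {a}
pass 2: (stable)
  S: {a,b}  A: {a}  B: {a}

FIRST(B) = ["a"]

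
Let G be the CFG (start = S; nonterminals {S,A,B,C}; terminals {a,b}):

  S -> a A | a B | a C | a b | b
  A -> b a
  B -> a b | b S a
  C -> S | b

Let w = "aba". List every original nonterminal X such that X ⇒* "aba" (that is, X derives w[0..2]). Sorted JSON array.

Convert to CNF:
  S -> T1 A | T1 B | T1 C | T1 T0 | b
  A -> T0 T1
  B -> T0 X2 | T1 T0
  C -> T1 A | T1 B | T1 C | T1 T0 | b
  T0 -> b
  T1 -> a
  X2 -> S T1

Fill CYK table bottom-up — only the sub-triangle for w[0..2]:
  T[0,0] 'a' = {T1}  orig:{}
  T[1,1] 'b' = {C,S,T0}  orig:{C,S}
  T[2,2] 'a' = {T1}  orig:{}
  T[0,1] 'ab' = {B,C,S}
  T[1,2] 'ba' = {A,X2}  orig:{A}
  T[0,2] 'aba' = {C,S,X2}  orig:{C,S}

Original NTs in T[0,2] deriving "aba": ["C", "S"]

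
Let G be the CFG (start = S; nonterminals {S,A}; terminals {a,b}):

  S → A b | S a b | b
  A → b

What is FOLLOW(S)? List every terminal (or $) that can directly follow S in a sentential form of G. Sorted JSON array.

FIRST iteration:
pass 1:
  A via A→b: +{b}
  S via S→A b: +{b}
  FIRST(S)={b}  FIRST(A)={b}
pass 2: (no change)
  FIRST(S)={b}  FIRST(A)={b}

FOLLOW sets:
seed FOLLOW(S) with $
[1]
  S→A b: FOLLOW(A) ⊇ FIRST(b) = {b}; new: +{b}
  S→S a b: FOLLOW(S) ⊇ FIRST(a) = {a}; new: +{a}
  S: {$,a}  A: {b}
[2] — fixpoint
  S: {$,a}  A: {b}

FOLLOW(S) = ["$", "a"]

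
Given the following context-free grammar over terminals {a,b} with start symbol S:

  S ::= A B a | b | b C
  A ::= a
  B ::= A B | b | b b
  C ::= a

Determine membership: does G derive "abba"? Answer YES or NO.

CNF form of G:
  S -> A X2 | T0 C | b
  A -> a
  B -> A B | T0 T0 | b
  C -> a
  T0 -> b
  T1 -> a
  X2 -> B T1

CYK table (by increasing span):
  T[0,0] 'a' = {A,C,T1}  orig:{A,C}
  T[1,1] 'b' = {B,S,T0}  orig:{B,S}
  T[2,2] 'b' = {B,S,T0}  orig:{B,S}
  T[3,3] 'a' = {A,C,T1}  orig:{A,C}
  T[0,1] 'ab' = {B}
  T[1,2] 'bb' = {B}
  T[2,3] 'ba' = {S,X2}  orig:{S}
  T[0,2] 'abb' = {B}
  T[1,3] 'bba' = {X2}  orig:{}
  T[0,3] 'abba' = {S,X2}  orig:{S}

S ∈ T[0,3] ⇒ YES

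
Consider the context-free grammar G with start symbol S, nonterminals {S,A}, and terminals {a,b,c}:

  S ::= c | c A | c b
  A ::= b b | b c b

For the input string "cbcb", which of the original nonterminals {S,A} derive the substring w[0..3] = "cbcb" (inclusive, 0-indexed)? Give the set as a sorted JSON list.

Convert to CNF:
  S -> T1 A | T1 T0 | c
  A -> T0 T0 | T0 X2
  T0 -> b
  T1 -> c
  X2 -> T1 T0

CYK fill (cells [i..j] with 0 ≤ i ≤ j ≤ 3 only):
  cell(0,0) c: {S,T1}  orig:{S}
  cell(1,1) b: {T0}  orig:{}
  cell(2,2) c: {S,T1}  orig:{S}
  cell(3,3) b: {T0}  orig:{}
  cell(0,1) cb: {S,X2}  orig:{S}
  cell(1,2) bc: ∅
  cell(2,3) cb: {S,X2}  orig:{S}
  cell(0,2) cbc: ∅
  cell(1,3) bcb: {A}
  cell(0,3) cbcb: {S}

Original NTs in T[0,3] deriving "cbcb": ["S"]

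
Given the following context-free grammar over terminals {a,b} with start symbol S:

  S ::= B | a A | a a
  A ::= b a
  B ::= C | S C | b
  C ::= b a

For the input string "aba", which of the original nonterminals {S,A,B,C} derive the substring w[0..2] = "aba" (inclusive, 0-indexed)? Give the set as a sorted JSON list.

CNF form of G:
  S -> S C | T0 T1 | T1 A | T1 T1 | b
  A -> T0 T1
  B -> S C | T0 T1 | b
  C -> T0 T1
  T0 -> b
  T1 -> a

CYK table (by increasing span), restricted to cells inside w[0..2]:
  [0..0]={T1}  "a"  orig:{}
  [1..1]={B,S,T0}  "b"  orig:{B,S}
  [2..2]={T1}  "a"  orig:{}
  [0..1]=∅  "ab"
  [1..2]={A,B,C,S}  "ba"
  [0..2]={S}  "aba"

Original NTs in T[0,2] deriving "aba": ["S"]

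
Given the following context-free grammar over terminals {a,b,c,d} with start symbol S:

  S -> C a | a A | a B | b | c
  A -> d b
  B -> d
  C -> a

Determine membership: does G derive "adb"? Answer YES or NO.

Convert to CNF:
  S -> C T2 | T2 A | T2 B | b | c
  A -> T0 T1
  B -> d
  C -> a
  T0 -> d
  T1 -> b
  T2 -> a

Fill CYK table bottom-up:
  [0..0]={C,T2}  "a"  orig:{C}
  [1..1]={B,T0}  "d"  orig:{B}
  [2..2]={S,T1}  "b"  orig:{S}
  [0..1]={S}  "ad"
  [1..2]={A}  "db"
  [0..2]={S}  "adb"

S ∈ T[0,2] ⇒ YES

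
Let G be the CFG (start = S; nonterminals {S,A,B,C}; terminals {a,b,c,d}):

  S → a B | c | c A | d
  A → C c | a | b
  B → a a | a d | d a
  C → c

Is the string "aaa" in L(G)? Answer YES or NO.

Convert to CNF:
  S -> T0 A | T1 B | c | d
  A -> C T0 | a | b
  B -> T1 T1 | T1 T2 | T2 T1
  C -> c
  T0 -> c
  T1 -> a
  T2 -> d

Fill CYK table bottom-up:
  [0..0]={A,T1}  "a"  orig:{A}
  [1..1]={A,T1}  "a"  orig:{A}
  [2..2]={A,T1}  "a"  orig:{A}
  [0..1]={B}  "aa"
  [1..2]={B}  "aa"
  [0..2]={S}  "aaa"

S ∈ T[0,2] ⇒ YES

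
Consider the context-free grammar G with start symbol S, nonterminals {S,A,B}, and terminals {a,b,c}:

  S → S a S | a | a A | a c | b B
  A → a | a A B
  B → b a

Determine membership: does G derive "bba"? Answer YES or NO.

CNF form of G:
  S -> S X4 | T0 A | T0 T2 | T1 B | a
  A -> T0 X3 | a
  B -> T1 T0
  T0 -> a
  T1 -> b
  T2 -> c
  X3 -> A B
  X4 -> T0 S

CYK fill:
  [0..0]={T1}  "b"  orig:{}
  [1..1]={T1}  "b"  orig:{}
  [2..2]={A,S,T0}  "a"  orig:{A,S}
  [0..1]=∅  "bb"
  [1..2]={B}  "ba"
  [0..2]={S}  "bba"

S ∈ T[0,2] ⇒ YES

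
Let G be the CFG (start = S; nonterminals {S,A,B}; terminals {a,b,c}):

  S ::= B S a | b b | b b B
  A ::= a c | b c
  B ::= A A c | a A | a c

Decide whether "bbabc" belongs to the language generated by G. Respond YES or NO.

CNF form of G:
  S -> B X4 | T2 T2 | T2 X5
  A -> T0 T1 | T2 T1
  B -> A X3 | T0 A | T0 T1
  T0 -> a
  T1 -> c
  T2 -> b
  X3 -> A T1
  X4 -> S T0
  X5 -> T2 B

CYK table (by increasing span):
  T[0,0] 'b' = {T2}  orig:{}
  T[1,1] 'b' = {T2}  orig:{}
  T[2,2] 'a' = {T0}  orig:{}
  T[3,3] 'b' = {T2}  orig:{}
  T[4,4] 'c' = {T1}  orig:{}
  T[0,1] 'bb' = {S}
  T[1,2] 'ba' = ∅
  T[2,3] 'ab' = ∅
  T[3,4] 'bc' = {A}
  T[0,2] 'bba' = {X4}  orig:{}
  T[1,3] 'bab' = ∅
  T[2,4] 'abc' = {B}
  T[0,3] 'bbab' = ∅
  T[1,4] 'babc' = {X5}  orig:{}
  T[0,4] 'bbabc' = {S}

S ∈ T[0,4] ⇒ YES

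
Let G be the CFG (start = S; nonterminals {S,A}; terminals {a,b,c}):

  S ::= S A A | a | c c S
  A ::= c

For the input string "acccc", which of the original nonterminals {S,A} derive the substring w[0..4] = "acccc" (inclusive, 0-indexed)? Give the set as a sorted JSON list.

Convert to CNF:
  S -> S X1 | T0 X2 | a
  A -> c
  T0 -> c
  X1 -> A A
  X2 -> T0 S

CYK fill (cells [i..j] with 0 ≤ i ≤ j ≤ 4 only):
  T[0,0] 'a' = {S}
  T[1,1] 'c' = {A,T0}  orig:{A}
  T[2,2] 'c' = {A,T0}  orig:{A}
  T[3,3] 'c' = {A,T0}  orig:{A}
  T[4,4] 'c' = {A,T0}  orig:{A}
  T[0,1] 'ac' = ∅
  T[1,2] 'cc' = {X1}  orig:{}
  T[2,3] 'cc' = {X1}  orig:{}
  T[3,4] 'cc' = {X1}  orig:{}
  T[0,2] 'acc' = {S}
  T[1,3] 'ccc' = ∅
  T[2,4] 'ccc' = ∅
  T[0,3] 'accc' = ∅
  T[1,4] 'cccc' = ∅
  T[0,4] 'acccc' = {S}

Original NTs in T[0,4] deriving "acccc": ["S"]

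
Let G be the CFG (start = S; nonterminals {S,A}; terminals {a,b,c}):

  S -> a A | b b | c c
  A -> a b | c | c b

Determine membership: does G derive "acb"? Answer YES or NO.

CNF form of G:
  S -> T0 A | T1 T1 | T2 T2
  A -> T0 T1 | T2 T1 | c
  T0 -> a
  T1 -> b
  T2 -> c

CYK table (by increasing span):
  [0..0]={T0}  "a"  orig:{}
  [1..1]={A,T2}  "c"  orig:{A}
  [2..2]={T1}  "b"  orig:{}
  [0..1]={S}  "ac"
  [1..2]={A}  "cb"
  [0..2]={S}  "acb"

S ∈ T[0,2] ⇒ YES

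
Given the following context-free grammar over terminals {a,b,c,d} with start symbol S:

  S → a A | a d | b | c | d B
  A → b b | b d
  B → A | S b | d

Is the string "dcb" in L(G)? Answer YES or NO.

Convert to CNF:
  S -> T1 B | T2 A | T2 T1 | b | c
  A -> T0 T0 | T0 T1
  B -> S T0 | T0 T0 | T0 T1 | d
  T0 -> b
  T1 -> d
  T2 -> a

CYK fill:
  cell(0,0) d: {B,T1}  orig:{B}
  cell(1,1) c: {S}
  cell(2,2) b: {S,T0}  orig:{S}
  cell(0,1) dc: ∅
  cell(1,2) cb: {B}
  cell(0,2) dcb: {S}

S ∈ T[0,2] ⇒ YES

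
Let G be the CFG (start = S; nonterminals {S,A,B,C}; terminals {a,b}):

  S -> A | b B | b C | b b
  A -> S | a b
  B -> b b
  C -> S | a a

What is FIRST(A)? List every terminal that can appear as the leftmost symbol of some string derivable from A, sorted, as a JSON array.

FIRST iteration:
iter 1:
  A via A→a b: +{a}
  B via B→b b: +{b}
  C via C→a a: +{a}
  S via S→A: +{a}
  S via S→b B: +{b}
  FIRST[S]={a,b}  FIRST[A]={a}  FIRST[B]={b}  FIRST[C]={a}
iter 2:
  A via A→S: +{b}
  C via C→S: +{b}
  FIRST[S]={a,b}  FIRST[A]={a,b}  FIRST[B]={b}  FIRST[C]={a,b}
iter 3: (stable)
  FIRST[S]={a,b}  FIRST[A]={a,b}  FIRST[B]={b}  FIRST[C]={a,b}

FIRST(A) = ["a", "b"]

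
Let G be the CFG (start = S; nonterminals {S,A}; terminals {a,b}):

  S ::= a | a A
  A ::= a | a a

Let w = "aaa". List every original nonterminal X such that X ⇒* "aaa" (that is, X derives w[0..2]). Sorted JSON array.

Convert to CNF:
  S -> T0 A | a
  A -> T0 T0 | a
  T0 -> a

Fill CYK table bottom-up, restricted to cells inside w[0..2]:
  cell(0,0) a: {A,S,T0}  orig:{A,S}
  cell(1,1) a: {A,S,T0}  orig:{A,S}
  cell(2,2) a: {A,S,T0}  orig:{A,S}
  cell(0,1) aa: {A,S}
  cell(1,2) aa: {A,S}
  cell(0,2) aaa: {S}

Original NTs in T[0,2] deriving "aaa": ["S"]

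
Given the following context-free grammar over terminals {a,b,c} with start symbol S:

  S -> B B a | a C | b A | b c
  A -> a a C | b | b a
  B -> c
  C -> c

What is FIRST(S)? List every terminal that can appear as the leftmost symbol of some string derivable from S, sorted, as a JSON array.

FIRST iteration:
round 1:
  A via A→a a C: +{a}
  A via A→b: +{b}
  B via B→c: +{c}
  C via C→c: +{c}
  S via S→B B a: +{c}
  S via S→a C: +{a}
  S via S→b A: +{b}
  FIRST[S]={a,b,c}  FIRST[A]={a,b}  FIRST[B]={c}  FIRST[C]={c}
round 2: (no change)
  FIRST[S]={a,b,c}  FIRST[A]={a,b}  FIRST[B]={c}  FIRST[C]={c}

FIRST(S) = ["a", "b", "c"]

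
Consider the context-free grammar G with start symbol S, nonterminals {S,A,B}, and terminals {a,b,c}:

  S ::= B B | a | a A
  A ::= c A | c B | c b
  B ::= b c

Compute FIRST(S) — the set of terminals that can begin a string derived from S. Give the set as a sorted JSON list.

FIRST iteration:
[1]
  A via A→c A: +{c}
  B via B→b c: +{b}
  S via S→B B: +{b}
  S via S→a: +{a}
  FIRST(S)={a,b}  FIRST(A)={c}  FIRST(B)={b}
[2] — fixpoint
  FIRST(S)={a,b}  FIRST(A)={c}  FIRST(B)={b}

FIRST(S) = ["a", "b"]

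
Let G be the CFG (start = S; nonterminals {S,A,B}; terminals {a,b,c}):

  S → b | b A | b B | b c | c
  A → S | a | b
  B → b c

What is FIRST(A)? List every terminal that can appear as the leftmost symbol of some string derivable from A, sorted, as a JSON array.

FIRST iteration:
iter 1:
  A via A→a: +{a}
  A via A→b: +{b}
  B via B→b c: +{b}
  S via S→b: +{b}
  S via S→c: +{c}
  S: {b,c}  A: {a,b}  B: {b}
iter 2:
  A via A→S: +{c}
  S: {b,c}  A: {a,b,c}  B: {b}
iter 3: (stable)
  S: {b,c}  A: {a,b,c}  B: {b}

FIRST(A) = ["a", "b", "c"]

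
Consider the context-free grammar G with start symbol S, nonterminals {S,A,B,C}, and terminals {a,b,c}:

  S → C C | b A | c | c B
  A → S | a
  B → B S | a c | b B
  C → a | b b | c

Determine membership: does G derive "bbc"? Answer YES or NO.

CNF form of G:
  S -> C C | T0 A | T1 B | c
  A -> C C | T0 A | T1 B | a | c
  B -> B S | T0 B | T2 T1
  C -> T0 T0 | a | c
  T0 -> b
  T1 -> c
  T2 -> a

CYK fill:
  cell(0,0) b: {T0}  orig:{}
  cell(1,1) b: {T0}  orig:{}
  cell(2,2) c: {A,C,S,T1}  orig:{A,C,S}
  cell(0,1) bb: {C}
  cell(1,2) bc: {A,S}
  cell(0,2) bbc: {A,S}

S ∈ T[0,2] ⇒ YES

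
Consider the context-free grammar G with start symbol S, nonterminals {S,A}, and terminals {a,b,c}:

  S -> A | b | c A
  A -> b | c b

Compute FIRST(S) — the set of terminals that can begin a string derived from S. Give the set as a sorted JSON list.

FIRST iteration:
iter 1:
  A via A→b: +{b}
  A via A→c b: +{c}
  S via S→A: +{b,c}
  FIRST[S]={b,c}  FIRST[A]={b,c}
iter 2: done
  FIRST[S]={b,c}  FIRST[A]={b,c}

FIRST(S) = ["b", "c"]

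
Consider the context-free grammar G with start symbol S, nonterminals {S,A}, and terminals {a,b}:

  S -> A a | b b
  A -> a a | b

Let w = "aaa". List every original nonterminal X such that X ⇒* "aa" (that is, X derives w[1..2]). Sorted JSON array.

CNF form of G:
  S -> A T0 | T1 T1
  A -> T0 T0 | b
  T0 -> a
  T1 -> b

CYK fill, restricted to cells inside w[1..2]:
  T[1,1] 'a' = {T0}  orig:{}
  T[2,2] 'a' = {T0}  orig:{}
  T[1,2] 'aa' = {A}

Original NTs in T[1,2] deriving "aa": ["A"]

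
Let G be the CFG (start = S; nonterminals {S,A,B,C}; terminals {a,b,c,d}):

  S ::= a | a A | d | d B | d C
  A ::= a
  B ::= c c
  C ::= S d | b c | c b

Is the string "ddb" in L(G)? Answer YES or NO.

CNF form of G:
  S -> T1 B | T1 C | T3 A | a | d
  A -> a
  B -> T0 T0
  C -> S T1 | T0 T2 | T2 T0
  T0 -> c
  T1 -> d
  T2 -> b
  T3 -> a

Fill CYK table bottom-up:
  T[0,0] 'd' = {S,T1}  orig:{S}
  T[1,1] 'd' = {S,T1}  orig:{S}
  T[2,2] 'b' = {T2}  orig:{}
  T[0,1] 'dd' = {C}
  T[1,2] 'db' = ∅
  T[0,2] 'ddb' = ∅

S ∉ T[0,2] ⇒ NO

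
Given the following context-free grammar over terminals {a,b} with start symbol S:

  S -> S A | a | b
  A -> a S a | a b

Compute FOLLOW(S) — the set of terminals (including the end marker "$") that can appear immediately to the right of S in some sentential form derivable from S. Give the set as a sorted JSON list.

Compute FIRST by fixpoint:
iter 1:
  A via A→a S a: +{a}
  S via S→a: +{a}
  S via S→b: +{b}
  FIRST(S)={a,b}  FIRST(A)={a}
iter 2: done
  FIRST(S)={a,b}  FIRST(A)={a}

FOLLOW iteration:
FOLLOW(S) := {$}
pass 1:
  A→a S a: FOLLOW(S) ⊇ FIRST(a) = {a}; new: +{a}
  S→S A: FOLLOW(A) ⊇ FOLLOW(S) ⊇ {$,a}; new: +{$,a}
  S: {$,a}  A: {$,a}
pass 2: done
  S: {$,a}  A: {$,a}

FOLLOW(S) = ["$", "a"]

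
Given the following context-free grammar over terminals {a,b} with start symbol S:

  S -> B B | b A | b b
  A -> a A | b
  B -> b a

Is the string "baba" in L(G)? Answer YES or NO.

CNF form of G:
  S -> B B | T1 A | T1 T1
  A -> T0 A | b
  B -> T1 T0
  T0 -> a
  T1 -> b

CYK table (by increasing span):
  [0..0]={A,T1}  "b"  orig:{A}
  [1..1]={T0}  "a"  orig:{}
  [2..2]={A,T1}  "b"  orig:{A}
  [3..3]={T0}  "a"  orig:{}
  [0..1]={B}  "ba"
  [1..2]={A}  "ab"
  [2..3]={B}  "ba"
  [0..2]={S}  "bab"
  [1..3]=∅  "aba"
  [0..3]={S}  "baba"

S ∈ T[0,3] ⇒ YES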